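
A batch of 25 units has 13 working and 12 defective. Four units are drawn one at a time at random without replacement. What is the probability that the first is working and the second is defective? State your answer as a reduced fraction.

13/50

Multiply the conditional probabilities at each draw: 13/25 · 12/24 = 156/600 = 13/50.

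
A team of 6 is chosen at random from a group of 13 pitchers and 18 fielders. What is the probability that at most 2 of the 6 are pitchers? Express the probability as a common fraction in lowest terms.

Total selections: C(31,6) = 736281.
Favorable selections (at most 2 pitchers): C(13,0)·C(18,6) + C(13,1)·C(18,5) + C(13,2)·C(18,4) = 18564 + 111384 + 238680 = 368628.
Probability = 368628/736281 = 9452/18879.

9452/18879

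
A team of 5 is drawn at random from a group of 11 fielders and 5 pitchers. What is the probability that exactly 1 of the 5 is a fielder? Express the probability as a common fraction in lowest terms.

The sample space is all 5-subsets of the 16: C(16,5) = 4368.
Selections with exactly 1 fielder: choose 1 of the 11 fielders and 4 of the 5 pitchers, C(11,1)·C(5,4) = 11·5 = 55.
Probability = 55/4368.

55/4368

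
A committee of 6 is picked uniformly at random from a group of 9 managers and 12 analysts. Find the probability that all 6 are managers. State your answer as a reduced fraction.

1/646

There are C(21,6) = 54264 possible selections.
Selections with all managers: C(9,6) = 84.
Probability = 84/54264 = 1/646.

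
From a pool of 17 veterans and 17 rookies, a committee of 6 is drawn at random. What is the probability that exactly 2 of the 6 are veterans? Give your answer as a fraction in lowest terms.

Total number of selections: C(34,6) = 1344904.
Selections with exactly 2 veterans: choose 2 of the 17 veterans and 4 of the 17 rookies, C(17,2)·C(17,4) = 136·2380 = 323680.
Probability = 323680/1344904 = 2380/9889.

2380/9889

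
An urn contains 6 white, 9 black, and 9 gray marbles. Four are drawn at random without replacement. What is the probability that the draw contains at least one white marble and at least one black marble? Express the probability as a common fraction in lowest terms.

There are C(24,4) = 10626 possible draws.
By inclusion-exclusion on the complements, draws missing all white or all black: C(18,4) + C(15,4) − C(9,4) = 3060 + 1365 − 126 = 4299.
So draws with at least one of each: 10626 − 4299 = 6327, probability 6327/10626 = 2109/3542.

2109/3542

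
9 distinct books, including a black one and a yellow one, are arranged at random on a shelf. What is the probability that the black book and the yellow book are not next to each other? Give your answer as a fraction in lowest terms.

There are 9! = 362880 arrangements.
Arrangements with the black book and the yellow book adjacent: 2·8! = 80640.
So not adjacent: 362880 − 80640 = 282240, probability 282240/362880 = 7/9.

7/9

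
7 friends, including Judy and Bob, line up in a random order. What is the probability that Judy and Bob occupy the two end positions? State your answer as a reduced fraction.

1/21

There are 7! = 5040 arrangements.
Place Judy and Bob at the ends in 2 ways, arrange the remaining 5 in 5! = 120 ways: 2·120 = 240.
Probability = 240/5040 = 1/21.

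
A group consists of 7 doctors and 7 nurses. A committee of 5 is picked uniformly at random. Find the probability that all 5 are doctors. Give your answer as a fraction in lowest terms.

There are C(14,5) = 2002 possible selections.
Selections with all doctors: C(7,5) = 21.
Probability = 21/2002 = 3/286.

3/286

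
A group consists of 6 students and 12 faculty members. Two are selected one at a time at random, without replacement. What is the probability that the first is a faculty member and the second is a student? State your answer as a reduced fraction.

4/17

Multiply the conditional probabilities at each draw: 12/18 · 6/17 = 72/306 = 4/17.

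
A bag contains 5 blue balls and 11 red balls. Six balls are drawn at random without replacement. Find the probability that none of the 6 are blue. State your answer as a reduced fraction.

There are C(16,6) = 8008 possible selections.
Selections with no blue (all red): C(11,6) = 462.
Probability = 462/8008 = 3/52.

3/52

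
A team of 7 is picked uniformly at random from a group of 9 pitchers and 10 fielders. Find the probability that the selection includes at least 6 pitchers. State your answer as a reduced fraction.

There are C(19,7) = 50388 ways to choose the 7.
Favorable selections (at least 6 pitchers): C(9,6)·C(10,1) + C(9,7)·C(10,0) = 840 + 36 = 876.
Probability = 876/50388 = 73/4199.

73/4199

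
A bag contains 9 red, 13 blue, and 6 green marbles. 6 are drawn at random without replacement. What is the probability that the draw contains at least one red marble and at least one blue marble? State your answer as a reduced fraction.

2209/2415

There are C(28,6) = 376740 possible draws.
By inclusion-exclusion on the complements, draws missing all red or all blue: C(19,6) + C(15,6) − C(6,6) = 27132 + 5005 − 1 = 32136.
So draws with at least one of each: 376740 − 32136 = 344604, probability 344604/376740 = 2209/2415.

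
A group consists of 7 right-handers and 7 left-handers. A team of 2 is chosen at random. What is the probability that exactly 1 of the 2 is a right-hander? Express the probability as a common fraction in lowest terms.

Total number of selections: C(14,2) = 91.
Selections with exactly 1 right-hander: choose 1 of the 7 right-handers and 1 of the 7 left-handers, C(7,1)·C(7,1) = 7·7 = 49.
Probability = 49/91 = 7/13.

7/13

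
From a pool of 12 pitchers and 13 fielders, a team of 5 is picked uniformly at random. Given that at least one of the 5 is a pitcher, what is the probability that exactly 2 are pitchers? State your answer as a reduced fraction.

572/1571

Work in counts. Selections with at least one pitcher: C(25,5) − C(13,5) = 53130 − 1287 = 51843.
Of those, selections where exactly 2 are pitchers: C(12,2)·C(13,3) = 66·286 = 18876.
Conditional probability = 18876/51843 = 572/1571.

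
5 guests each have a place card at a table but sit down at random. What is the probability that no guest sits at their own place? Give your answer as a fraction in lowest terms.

11/30

There are 5! = 120 seatings.
By inclusion-exclusion, seatings with no fixed points: C(5,0)·5! − C(5,1)·4! + C(5,2)·3! − C(5,3)·2! + C(5,4)·1! − C(5,5)·0! = 44.
Probability = 44/120 = 11/30.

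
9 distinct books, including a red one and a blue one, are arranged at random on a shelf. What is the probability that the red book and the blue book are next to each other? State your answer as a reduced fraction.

There are 9! = 362880 arrangements.
Treat the red book and the blue book as a block: 8! arrangements of the blocks × 2 orders within the block = 2·40320 = 80640.
Probability = 80640/362880 = 2/9.

2/9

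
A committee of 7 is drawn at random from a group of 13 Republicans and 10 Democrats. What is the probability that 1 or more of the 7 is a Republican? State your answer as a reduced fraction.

81679/81719

There are C(23,7) = 245157 ways to choose the 7.
The complement is all 7 are Democrats: C(10,7) = 120.
Probability = 1 − 120/245157 = 245037/245157 = 81679/81719.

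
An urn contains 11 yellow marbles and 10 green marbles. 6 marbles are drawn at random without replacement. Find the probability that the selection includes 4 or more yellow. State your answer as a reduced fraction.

Total selections: C(21,6) = 54264.
Favorable selections (4 or more yellow): C(11,4)·C(10,2) + C(11,5)·C(10,1) + C(11,6)·C(10,0) = 14850 + 4620 + 462 = 19932.
Probability = 19932/54264 = 1661/4522.

1661/4522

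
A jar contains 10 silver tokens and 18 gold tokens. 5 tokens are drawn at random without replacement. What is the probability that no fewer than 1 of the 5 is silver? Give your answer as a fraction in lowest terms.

178/195

Total selections: C(28,5) = 98280.
The complement is all 5 are gold: C(18,5) = 8568.
Probability = 1 − 8568/98280 = 89712/98280 = 178/195.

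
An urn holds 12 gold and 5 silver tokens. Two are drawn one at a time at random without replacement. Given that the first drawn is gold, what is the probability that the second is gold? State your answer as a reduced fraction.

11/16

After removing one gold, 16 remain: 11 gold and 5 silver.
So the probability the next is gold is 11/16.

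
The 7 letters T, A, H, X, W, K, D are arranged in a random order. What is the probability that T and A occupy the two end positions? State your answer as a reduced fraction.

There are 7! = 5040 arrangements.
Place T and A at the ends in 2 ways, arrange the remaining 5 in 5! = 120 ways: 2·120 = 240.
Probability = 240/5040 = 1/21.

1/21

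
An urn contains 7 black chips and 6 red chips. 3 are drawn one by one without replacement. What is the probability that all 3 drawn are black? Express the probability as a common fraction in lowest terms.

Multiply the conditional probabilities at each draw: 7/13 · 6/12 · 5/11 = 210/1716 = 35/286.

35/286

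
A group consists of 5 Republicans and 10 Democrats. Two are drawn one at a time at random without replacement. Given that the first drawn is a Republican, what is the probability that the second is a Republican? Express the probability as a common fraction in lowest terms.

After removing one Republican, 14 remain: 4 Republicans and 10 Democrats.
So the probability the next is a Republican is 4/14 = 2/7.

2/7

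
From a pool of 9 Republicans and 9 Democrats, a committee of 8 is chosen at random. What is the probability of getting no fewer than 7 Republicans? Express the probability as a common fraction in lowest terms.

There are C(18,8) = 43758 ways to choose the 8.
Favorable selections (no fewer than 7 Republicans): C(9,7)·C(9,1) + C(9,8)·C(9,0) = 324 + 9 = 333.
Probability = 333/43758 = 37/4862.

37/4862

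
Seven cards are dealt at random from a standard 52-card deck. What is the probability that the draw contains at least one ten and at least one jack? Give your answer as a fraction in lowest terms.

There are C(52,7) = 133784560 possible draws.
By inclusion-exclusion on the complements, draws missing all tens or all jacks: C(48,7) + C(48,7) − C(44,7) = 73629072 + 73629072 − 38320568 = 108937576.
So draws with at least one of each: 133784560 − 108937576 = 24846984, probability 24846984/133784560 = 3105873/16723070.

3105873/16723070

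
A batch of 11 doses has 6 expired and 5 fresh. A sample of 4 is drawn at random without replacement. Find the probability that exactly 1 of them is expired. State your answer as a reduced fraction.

Total number of selections: C(11,4) = 330.
Selections with exactly 1 expired: choose 1 of the 6 expired and 3 of the 5 fresh, C(6,1)·C(5,3) = 6·10 = 60.
Probability = 60/330 = 2/11.

2/11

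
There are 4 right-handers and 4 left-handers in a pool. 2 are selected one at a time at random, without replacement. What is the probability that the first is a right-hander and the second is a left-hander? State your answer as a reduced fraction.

Multiply the conditional probabilities at each draw: 4/8 · 4/7 = 16/56 = 2/7.

2/7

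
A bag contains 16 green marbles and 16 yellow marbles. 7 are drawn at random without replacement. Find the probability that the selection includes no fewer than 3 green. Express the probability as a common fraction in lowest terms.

Total selections: C(32,7) = 3365856.
Favorable selections (no fewer than 3 green): C(16,3)·C(16,4) + C(16,4)·C(16,3) + C(16,5)·C(16,2) + C(16,6)·C(16,1) + C(16,7)·C(16,0) = 1019200 + 1019200 + 524160 + 128128 + 11440 = 2702128.
Probability = 2702128/3365856 = 12991/16182.

12991/16182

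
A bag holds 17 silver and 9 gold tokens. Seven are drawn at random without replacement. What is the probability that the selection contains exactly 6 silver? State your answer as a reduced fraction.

1071/6325

There are C(26,7) = 657800 ways to choose 7 from 26.
Selections with exactly 6 silver: choose 6 of the 17 silver and 1 of the 9 gold, C(17,6)·C(9,1) = 12376·9 = 111384.
Probability = 111384/657800 = 1071/6325.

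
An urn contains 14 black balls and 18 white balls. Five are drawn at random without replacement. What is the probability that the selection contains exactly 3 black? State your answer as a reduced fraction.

There are C(32,5) = 201376 ways to choose 5 from 32.
Selections with exactly 3 black: choose 3 of the 14 black and 2 of the 18 white, C(14,3)·C(18,2) = 364·153 = 55692.
Probability = 55692/201376 = 1989/7192.

1989/7192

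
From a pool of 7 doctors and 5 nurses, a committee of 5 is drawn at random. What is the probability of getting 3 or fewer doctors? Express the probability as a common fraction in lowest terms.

There are C(12,5) = 792 ways to choose the 5.
Count the complement (more than 3 doctors): C(7,4)·C(5,1) + C(7,5)·C(5,0) = 175 + 21 = 196.
Probability = 1 − 196/792 = 596/792 = 149/198.

149/198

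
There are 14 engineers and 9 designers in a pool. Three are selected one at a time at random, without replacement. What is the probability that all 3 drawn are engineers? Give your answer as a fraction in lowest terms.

52/253

Multiply the conditional probabilities at each draw: 14/23 · 13/22 · 12/21 = 2184/10626 = 52/253.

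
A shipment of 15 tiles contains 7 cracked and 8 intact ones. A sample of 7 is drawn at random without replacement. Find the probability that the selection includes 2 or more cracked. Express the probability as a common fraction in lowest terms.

2077/2145

There are C(15,7) = 6435 ways to choose the 7.
Count the complement (fewer than 2 cracked): C(7,0)·C(8,7) + C(7,1)·C(8,6) = 8 + 196 = 204.
Probability = 1 − 204/6435 = 6231/6435 = 2077/2145.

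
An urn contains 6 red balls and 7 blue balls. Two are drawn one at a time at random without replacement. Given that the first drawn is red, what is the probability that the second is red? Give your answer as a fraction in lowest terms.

5/12

After removing one red, 12 remain: 5 red and 7 blue.
So the probability the next is red is 5/12.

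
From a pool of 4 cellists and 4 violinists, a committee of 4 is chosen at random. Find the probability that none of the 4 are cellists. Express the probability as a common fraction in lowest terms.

There are C(8,4) = 70 possible selections.
Selections with no cellists (all violinists): C(4,4) = 1.
Probability = 1/70.

1/70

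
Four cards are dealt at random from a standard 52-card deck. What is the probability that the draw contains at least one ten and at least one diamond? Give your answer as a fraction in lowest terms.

52799/270725

There are C(52,4) = 270725 possible draws.
By inclusion-exclusion on the complements, draws missing all tens or all diamonds: C(48,4) + C(39,4) − C(36,4) = 194580 + 82251 − 58905 = 217926.
So draws with at least one of each: 270725 − 217926 = 52799, probability 52799/270725.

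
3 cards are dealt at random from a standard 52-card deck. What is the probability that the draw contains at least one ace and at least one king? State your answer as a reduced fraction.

There are C(52,3) = 22100 possible draws.
By inclusion-exclusion on the complements, draws missing all aces or all kings: C(48,3) + C(48,3) − C(44,3) = 17296 + 17296 − 13244 = 21348.
So draws with at least one of each: 22100 − 21348 = 752, probability 752/22100 = 188/5525.

188/5525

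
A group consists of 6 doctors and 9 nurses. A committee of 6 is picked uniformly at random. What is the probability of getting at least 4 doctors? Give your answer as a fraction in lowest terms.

Total selections: C(15,6) = 5005.
Favorable selections (at least 4 doctors): C(6,4)·C(9,2) + C(6,5)·C(9,1) + C(6,6)·C(9,0) = 540 + 54 + 1 = 595.
Probability = 595/5005 = 17/143.

17/143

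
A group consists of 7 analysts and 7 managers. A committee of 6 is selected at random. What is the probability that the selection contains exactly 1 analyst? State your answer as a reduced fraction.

The sample space is all 6-subsets of the 14: C(14,6) = 3003.
Selections with exactly 1 analyst: choose 1 of the 7 analysts and 5 of the 7 managers, C(7,1)·C(7,5) = 7·21 = 147.
Probability = 147/3003 = 7/143.

7/143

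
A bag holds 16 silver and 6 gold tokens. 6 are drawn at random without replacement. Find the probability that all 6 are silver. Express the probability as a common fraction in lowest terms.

104/969

There are C(22,6) = 74613 possible selections.
Selections with all silver: C(16,6) = 8008.
Probability = 8008/74613 = 104/969.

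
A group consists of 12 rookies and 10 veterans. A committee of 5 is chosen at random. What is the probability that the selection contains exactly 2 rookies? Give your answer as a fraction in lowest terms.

Total number of selections: C(22,5) = 26334.
Selections with exactly 2 rookies: choose 2 of the 12 rookies and 3 of the 10 veterans, C(12,2)·C(10,3) = 66·120 = 7920.
Probability = 7920/26334 = 40/133.

40/133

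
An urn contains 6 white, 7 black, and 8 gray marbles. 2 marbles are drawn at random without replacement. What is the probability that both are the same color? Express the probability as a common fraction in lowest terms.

There are C(21,2) = 210 ways to draw 2 marbles.
All same color: C(6,2) + C(7,2) + C(8,2) = 15 + 21 + 28 = 64.
Probability = 64/210 = 32/105.

32/105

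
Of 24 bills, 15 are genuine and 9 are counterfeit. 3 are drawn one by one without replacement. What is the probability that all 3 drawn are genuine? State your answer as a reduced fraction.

Multiply the conditional probabilities at each draw: 15/24 · 14/23 · 13/22 = 2730/12144 = 455/2024.

455/2024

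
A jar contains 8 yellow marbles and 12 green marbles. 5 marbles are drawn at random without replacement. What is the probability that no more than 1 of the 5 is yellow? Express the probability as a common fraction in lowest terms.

99/323

There are C(20,5) = 15504 ways to choose the 5.
Favorable selections (no more than 1 yellow): C(8,0)·C(12,5) + C(8,1)·C(12,4) = 792 + 3960 = 4752.
Probability = 4752/15504 = 99/323.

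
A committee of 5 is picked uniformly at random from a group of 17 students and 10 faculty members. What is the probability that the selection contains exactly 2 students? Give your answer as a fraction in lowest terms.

544/2691

Total number of selections: C(27,5) = 80730.
Selections with exactly 2 students: choose 2 of the 17 students and 3 of the 10 faculty members, C(17,2)·C(10,3) = 136·120 = 16320.
Probability = 16320/80730 = 544/2691.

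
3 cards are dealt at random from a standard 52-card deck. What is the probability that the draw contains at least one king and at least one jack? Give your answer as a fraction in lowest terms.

There are C(52,3) = 22100 possible draws.
By inclusion-exclusion on the complements, draws missing all kings or all jacks: C(48,3) + C(48,3) − C(44,3) = 17296 + 17296 − 13244 = 21348.
So draws with at least one of each: 22100 − 21348 = 752, probability 752/22100 = 188/5525.

188/5525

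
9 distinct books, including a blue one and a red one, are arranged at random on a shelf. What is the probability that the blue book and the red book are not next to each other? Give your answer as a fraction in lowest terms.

7/9

There are 9! = 362880 arrangements.
Arrangements with the blue book and the red book adjacent: 2·8! = 80640.
So not adjacent: 362880 − 80640 = 282240, probability 282240/362880 = 7/9.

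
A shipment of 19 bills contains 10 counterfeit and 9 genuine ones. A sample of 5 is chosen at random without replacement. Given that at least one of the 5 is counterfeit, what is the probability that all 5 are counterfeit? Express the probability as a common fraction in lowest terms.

Work in counts. Selections with at least one counterfeit: C(19,5) − C(9,5) = 11628 − 126 = 11502.
Of those, selections where all 5 are counterfeit: C(10,5) = 252.
Conditional probability = 252/11502 = 14/639.

14/639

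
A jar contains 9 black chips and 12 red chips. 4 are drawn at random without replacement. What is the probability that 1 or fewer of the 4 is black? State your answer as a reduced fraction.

Total selections: C(21,4) = 5985.
Favorable selections (1 or fewer black): C(9,0)·C(12,4) + C(9,1)·C(12,3) = 495 + 1980 = 2475.
Probability = 2475/5985 = 55/133.

55/133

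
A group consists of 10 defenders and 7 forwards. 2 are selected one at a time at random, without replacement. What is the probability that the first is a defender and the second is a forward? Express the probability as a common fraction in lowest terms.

Multiply the conditional probabilities at each draw: 10/17 · 7/16 = 70/272 = 35/136.

35/136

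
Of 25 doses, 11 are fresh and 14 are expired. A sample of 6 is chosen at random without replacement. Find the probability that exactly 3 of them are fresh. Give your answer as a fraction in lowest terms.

There are C(25,6) = 177100 ways to choose 6 from 25.
Selections with exactly 3 fresh: choose 3 of the 11 fresh and 3 of the 14 expired, C(11,3)·C(14,3) = 165·364 = 60060.
Probability = 60060/177100 = 39/115.

39/115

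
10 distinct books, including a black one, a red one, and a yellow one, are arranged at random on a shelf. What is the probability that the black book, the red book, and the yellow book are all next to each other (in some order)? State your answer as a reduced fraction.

There are 10! = 3628800 arrangements.
Treat the three as one block: 8! placements × 3! orders within the block = 40320·6 = 241920.
Probability = 241920/3628800 = 1/15.

1/15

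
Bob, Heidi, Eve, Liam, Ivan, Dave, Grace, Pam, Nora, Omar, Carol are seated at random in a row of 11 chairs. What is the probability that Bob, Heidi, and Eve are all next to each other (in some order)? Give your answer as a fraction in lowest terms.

There are 11! = 39916800 arrangements.
Treat the three as one block: 9! placements × 3! orders within the block = 362880·6 = 2177280.
Probability = 2177280/39916800 = 3/55.

3/55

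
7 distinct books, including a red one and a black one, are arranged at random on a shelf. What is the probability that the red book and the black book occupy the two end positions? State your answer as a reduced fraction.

1/21

There are 7! = 5040 arrangements.
Place the red book and the black book at the ends in 2 ways, arrange the remaining 5 in 5! = 120 ways: 2·120 = 240.
Probability = 240/5040 = 1/21.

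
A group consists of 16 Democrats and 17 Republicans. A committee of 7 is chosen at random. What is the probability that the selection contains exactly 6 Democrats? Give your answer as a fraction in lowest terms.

There are C(33,7) = 4272048 ways to choose 7 from 33.
Selections with exactly 6 Democrats: choose 6 of the 16 Democrats and 1 of the 17 Republicans, C(16,6)·C(17,1) = 8008·17 = 136136.
Probability = 136136/4272048 = 1547/48546.

1547/48546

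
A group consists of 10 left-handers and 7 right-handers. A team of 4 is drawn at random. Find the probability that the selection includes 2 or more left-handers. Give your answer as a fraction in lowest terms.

57/68

Total selections: C(17,4) = 2380.
Count the complement (fewer than 2 left-handers): C(10,0)·C(7,4) + C(10,1)·C(7,3) = 35 + 350 = 385.
Probability = 1 − 385/2380 = 1995/2380 = 57/68.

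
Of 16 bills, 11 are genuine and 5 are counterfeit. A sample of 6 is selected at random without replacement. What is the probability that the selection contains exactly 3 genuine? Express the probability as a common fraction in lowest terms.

The sample space is all 6-subsets of the 16: C(16,6) = 8008.
Selections with exactly 3 genuine: choose 3 of the 11 genuine and 3 of the 5 counterfeit, C(11,3)·C(5,3) = 165·10 = 1650.
Probability = 1650/8008 = 75/364.

75/364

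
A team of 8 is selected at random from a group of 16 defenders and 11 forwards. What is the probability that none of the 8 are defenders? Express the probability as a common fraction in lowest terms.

There are C(27,8) = 2220075 possible selections.
Selections with no defenders (all forwards): C(11,8) = 165.
Probability = 165/2220075 = 1/13455.

1/13455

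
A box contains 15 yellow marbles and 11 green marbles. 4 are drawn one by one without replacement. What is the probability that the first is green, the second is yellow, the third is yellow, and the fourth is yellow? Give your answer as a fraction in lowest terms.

77/920

Multiply the conditional probabilities at each draw: 11/26 · 15/25 · 14/24 · 13/23 = 30030/358800 = 77/920.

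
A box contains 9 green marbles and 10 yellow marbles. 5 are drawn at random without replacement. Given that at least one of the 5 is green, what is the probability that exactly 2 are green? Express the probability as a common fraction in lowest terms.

Work in counts. Selections with at least one green: C(19,5) − C(10,5) = 11628 − 252 = 11376.
Of those, selections where exactly 2 are green: C(9,2)·C(10,3) = 36·120 = 4320.
Conditional probability = 4320/11376 = 30/79.

30/79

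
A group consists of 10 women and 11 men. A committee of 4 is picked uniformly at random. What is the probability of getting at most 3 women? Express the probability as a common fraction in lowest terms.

55/57

Total selections: C(21,4) = 5985.
Favorable selections (at most 3 women): C(10,0)·C(11,4) + C(10,1)·C(11,3) + C(10,2)·C(11,2) + C(10,3)·C(11,1) = 330 + 1650 + 2475 + 1320 = 5775.
Probability = 5775/5985 = 55/57.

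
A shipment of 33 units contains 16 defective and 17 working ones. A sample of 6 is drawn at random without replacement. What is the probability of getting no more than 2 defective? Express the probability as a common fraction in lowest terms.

7089/19778

Total selections: C(33,6) = 1107568.
Favorable selections (no more than 2 defective): C(16,0)·C(17,6) + C(16,1)·C(17,5) + C(16,2)·C(17,4) = 12376 + 99008 + 285600 = 396984.
Probability = 396984/1107568 = 7089/19778.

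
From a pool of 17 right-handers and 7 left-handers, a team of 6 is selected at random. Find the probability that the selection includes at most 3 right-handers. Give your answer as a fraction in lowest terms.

1033/4807

There are C(24,6) = 134596 ways to choose the 6.
Favorable selections (at most 3 right-handers): C(17,0)·C(7,6) + C(17,1)·C(7,5) + C(17,2)·C(7,4) + C(17,3)·C(7,3) = 7 + 357 + 4760 + 23800 = 28924.
Probability = 28924/134596 = 1033/4807.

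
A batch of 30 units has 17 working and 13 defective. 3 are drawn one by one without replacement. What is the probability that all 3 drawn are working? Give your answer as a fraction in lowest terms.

34/203

Multiply the conditional probabilities at each draw: 17/30 · 16/29 · 15/28 = 4080/24360 = 34/203.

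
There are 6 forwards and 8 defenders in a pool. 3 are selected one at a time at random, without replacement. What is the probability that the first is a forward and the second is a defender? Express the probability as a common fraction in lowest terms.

Multiply the conditional probabilities at each draw: 6/14 · 8/13 = 48/182 = 24/91.

24/91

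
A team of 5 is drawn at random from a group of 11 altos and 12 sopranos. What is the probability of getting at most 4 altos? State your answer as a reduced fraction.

There are C(23,5) = 33649 ways to choose the 5.
The complement is exactly 5 altos: C(11,5)·C(12,0) = 462.
Probability = 1 − 462/33649 = 33187/33649 = 431/437.

431/437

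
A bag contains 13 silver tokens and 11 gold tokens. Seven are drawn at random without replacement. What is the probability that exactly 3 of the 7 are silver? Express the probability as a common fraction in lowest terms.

The sample space is all 7-subsets of the 24: C(24,7) = 346104.
Selections with exactly 3 silver: choose 3 of the 13 silver and 4 of the 11 gold, C(13,3)·C(11,4) = 286·330 = 94380.
Probability = 94380/346104 = 715/2622.

715/2622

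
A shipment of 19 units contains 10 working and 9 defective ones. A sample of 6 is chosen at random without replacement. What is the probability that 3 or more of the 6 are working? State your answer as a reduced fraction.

Total selections: C(19,6) = 27132.
Count the complement (fewer than 3 working): C(10,0)·C(9,6) + C(10,1)·C(9,5) + C(10,2)·C(9,4) = 84 + 1260 + 5670 = 7014.
Probability = 1 − 7014/27132 = 20118/27132 = 479/646.

479/646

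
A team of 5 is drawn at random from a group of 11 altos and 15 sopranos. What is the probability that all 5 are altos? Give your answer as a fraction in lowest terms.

21/2990

There are C(26,5) = 65780 possible selections.
Selections with all altos: C(11,5) = 462.
Probability = 462/65780 = 21/2990.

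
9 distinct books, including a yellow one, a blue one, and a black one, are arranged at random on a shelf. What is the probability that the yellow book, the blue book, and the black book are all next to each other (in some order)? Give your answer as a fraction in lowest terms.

1/12

There are 9! = 362880 arrangements.
Treat the three as one block: 7! placements × 3! orders within the block = 5040·6 = 30240.
Probability = 30240/362880 = 1/12.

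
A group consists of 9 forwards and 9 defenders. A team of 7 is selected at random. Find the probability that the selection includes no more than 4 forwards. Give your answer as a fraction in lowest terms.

Total selections: C(18,7) = 31824.
Count the complement (more than 4 forwards): C(9,5)·C(9,2) + C(9,6)·C(9,1) + C(9,7)·C(9,0) = 4536 + 756 + 36 = 5328.
Probability = 1 − 5328/31824 = 26496/31824 = 184/221.

184/221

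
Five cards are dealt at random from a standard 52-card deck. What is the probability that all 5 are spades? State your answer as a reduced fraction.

33/66640

There are C(52,5) = 2598960 possible 5-card hands.
Hands that are all spades: C(13,5) = 1287.
Probability = 1287/2598960 = 33/66640.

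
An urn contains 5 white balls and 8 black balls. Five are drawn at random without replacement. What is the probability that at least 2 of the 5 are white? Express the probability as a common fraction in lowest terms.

There are C(13,5) = 1287 ways to choose the 5.
Count the complement (fewer than 2 white): C(5,0)·C(8,5) + C(5,1)·C(8,4) = 56 + 350 = 406.
Probability = 1 − 406/1287 = 881/1287.

881/1287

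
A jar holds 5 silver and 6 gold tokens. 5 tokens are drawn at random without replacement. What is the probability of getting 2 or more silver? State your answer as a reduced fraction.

127/154

There are C(11,5) = 462 ways to choose the 5.
Count the complement (fewer than 2 silver): C(5,0)·C(6,5) + C(5,1)·C(6,4) = 6 + 75 = 81.
Probability = 1 − 81/462 = 381/462 = 127/154.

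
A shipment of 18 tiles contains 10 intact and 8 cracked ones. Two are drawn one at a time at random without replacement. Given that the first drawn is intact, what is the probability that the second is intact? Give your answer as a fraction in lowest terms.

9/17

After removing one intact, 17 remain: 9 intact and 8 cracked.
So the probability the next is intact is 9/17.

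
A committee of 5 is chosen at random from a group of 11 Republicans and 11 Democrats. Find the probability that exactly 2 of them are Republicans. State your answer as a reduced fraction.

The sample space is all 5-subsets of the 22: C(22,5) = 26334.
Selections with exactly 2 Republicans: choose 2 of the 11 Republicans and 3 of the 11 Democrats, C(11,2)·C(11,3) = 55·165 = 9075.
Probability = 9075/26334 = 275/798.

275/798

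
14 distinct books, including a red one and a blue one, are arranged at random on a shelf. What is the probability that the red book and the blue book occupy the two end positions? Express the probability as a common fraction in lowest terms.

1/91

There are 14! = 87178291200 arrangements.
Place the red book and the blue book at the ends in 2 ways, arrange the remaining 12 in 12! = 479001600 ways: 2·479001600 = 958003200.
Probability = 958003200/87178291200 = 1/91.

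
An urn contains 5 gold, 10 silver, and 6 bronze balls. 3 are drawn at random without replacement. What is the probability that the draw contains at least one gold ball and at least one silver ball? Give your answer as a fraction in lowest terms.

There are C(21,3) = 1330 possible draws.
By inclusion-exclusion on the complements, draws missing all gold or all silver: C(16,3) + C(11,3) − C(6,3) = 560 + 165 − 20 = 705.
So draws with at least one of each: 1330 − 705 = 625, probability 625/1330 = 125/266.

125/266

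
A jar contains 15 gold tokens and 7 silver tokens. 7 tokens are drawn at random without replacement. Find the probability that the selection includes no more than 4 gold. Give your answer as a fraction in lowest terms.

Total selections: C(22,7) = 170544.
Count the complement (more than 4 gold): C(15,5)·C(7,2) + C(15,6)·C(7,1) + C(15,7)·C(7,0) = 63063 + 35035 + 6435 = 104533.
Probability = 1 − 104533/170544 = 66011/170544 = 353/912.

353/912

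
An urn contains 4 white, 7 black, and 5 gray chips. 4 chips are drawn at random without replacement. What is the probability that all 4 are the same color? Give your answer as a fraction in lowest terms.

There are C(16,4) = 1820 ways to draw 4 chips.
All same color: C(4,4) + C(7,4) + C(5,4) = 1 + 35 + 5 = 41.
Probability = 41/1820.

41/1820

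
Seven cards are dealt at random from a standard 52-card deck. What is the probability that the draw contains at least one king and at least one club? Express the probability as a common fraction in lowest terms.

There are C(52,7) = 133784560 possible draws.
By inclusion-exclusion on the complements, draws missing all kings or all clubs: C(48,7) + C(39,7) − C(36,7) = 73629072 + 15380937 − 8347680 = 80662329.
So draws with at least one of each: 133784560 − 80662329 = 53122231, probability 53122231/133784560.

53122231/133784560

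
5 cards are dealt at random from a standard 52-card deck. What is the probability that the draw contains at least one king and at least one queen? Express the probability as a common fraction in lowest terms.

6509/64974

There are C(52,5) = 2598960 possible draws.
By inclusion-exclusion on the complements, draws missing all kings or all queens: C(48,5) + C(48,5) − C(44,5) = 1712304 + 1712304 − 1086008 = 2338600.
So draws with at least one of each: 2598960 − 2338600 = 260360, probability 260360/2598960 = 6509/64974.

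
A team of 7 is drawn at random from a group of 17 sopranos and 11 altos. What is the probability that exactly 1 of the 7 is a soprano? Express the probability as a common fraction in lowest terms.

119/17940

The sample space is all 7-subsets of the 28: C(28,7) = 1184040.
Selections with exactly 1 soprano: choose 1 of the 17 sopranos and 6 of the 11 altos, C(17,1)·C(11,6) = 17·462 = 7854.
Probability = 7854/1184040 = 119/17940.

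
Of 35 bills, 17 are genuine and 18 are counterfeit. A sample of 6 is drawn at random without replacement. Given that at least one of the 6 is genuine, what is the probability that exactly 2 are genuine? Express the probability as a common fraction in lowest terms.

Work in counts. Selections with at least one genuine: C(35,6) − C(18,6) = 1623160 − 18564 = 1604596.
Of those, selections where exactly 2 are genuine: C(17,2)·C(18,4) = 136·3060 = 416160.
Conditional probability = 416160/1604596 = 6120/23597.

6120/23597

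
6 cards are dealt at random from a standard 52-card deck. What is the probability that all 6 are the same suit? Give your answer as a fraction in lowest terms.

66/195755

There are C(52,6) = 20358520 possible 6-card hands.
Hands of one suit: 4 suits × C(13,6) = 4·1716 = 6864.
Probability = 6864/20358520 = 66/195755.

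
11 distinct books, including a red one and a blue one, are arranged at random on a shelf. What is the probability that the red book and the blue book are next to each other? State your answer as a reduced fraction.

There are 11! = 39916800 arrangements.
Treat the red book and the blue book as a block: 10! arrangements of the blocks × 2 orders within the block = 2·3628800 = 7257600.
Probability = 7257600/39916800 = 2/11.

2/11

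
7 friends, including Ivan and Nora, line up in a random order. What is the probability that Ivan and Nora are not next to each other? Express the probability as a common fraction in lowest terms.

5/7

There are 7! = 5040 arrangements.
Arrangements with Ivan and Nora adjacent: 2·6! = 1440.
So not adjacent: 5040 − 1440 = 3600, probability 3600/5040 = 5/7.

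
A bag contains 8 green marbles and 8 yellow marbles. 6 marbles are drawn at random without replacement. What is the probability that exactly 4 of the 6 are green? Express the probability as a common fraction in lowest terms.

The sample space is all 6-subsets of the 16: C(16,6) = 8008.
Selections with exactly 4 green: choose 4 of the 8 green and 2 of the 8 yellow, C(8,4)·C(8,2) = 70·28 = 1960.
Probability = 1960/8008 = 35/143.

35/143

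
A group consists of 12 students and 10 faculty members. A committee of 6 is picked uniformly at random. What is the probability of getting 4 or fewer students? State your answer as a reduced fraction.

1993/2261

Total selections: C(22,6) = 74613.
Count the complement (more than 4 students): C(12,5)·C(10,1) + C(12,6)·C(10,0) = 7920 + 924 = 8844.
Probability = 1 − 8844/74613 = 65769/74613 = 1993/2261.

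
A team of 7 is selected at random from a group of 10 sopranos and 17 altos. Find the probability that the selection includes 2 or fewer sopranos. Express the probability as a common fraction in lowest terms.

There are C(27,7) = 888030 ways to choose the 7.
Favorable selections (2 or fewer sopranos): C(10,0)·C(17,7) + C(10,1)·C(17,6) + C(10,2)·C(17,5) = 19448 + 123760 + 278460 = 421668.
Probability = 421668/888030 = 1802/3795.

1802/3795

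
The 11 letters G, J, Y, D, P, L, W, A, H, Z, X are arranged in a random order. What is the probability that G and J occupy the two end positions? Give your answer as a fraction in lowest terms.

1/55

There are 11! = 39916800 arrangements.
Place G and J at the ends in 2 ways, arrange the remaining 9 in 9! = 362880 ways: 2·362880 = 725760.
Probability = 725760/39916800 = 1/55.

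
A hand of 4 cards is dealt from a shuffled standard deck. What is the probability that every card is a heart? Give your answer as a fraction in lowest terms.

11/4165

There are C(52,4) = 270725 possible 4-card hands.
Hands that are all hearts: C(13,4) = 715.
Probability = 715/270725 = 11/4165.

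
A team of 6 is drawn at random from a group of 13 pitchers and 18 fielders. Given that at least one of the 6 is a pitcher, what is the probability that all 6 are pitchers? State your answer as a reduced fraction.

4/1673

Work in counts. Selections with at least one pitcher: C(31,6) − C(18,6) = 736281 − 18564 = 717717.
Of those, selections where all 6 are pitchers: C(13,6) = 1716.
Conditional probability = 1716/717717 = 4/1673.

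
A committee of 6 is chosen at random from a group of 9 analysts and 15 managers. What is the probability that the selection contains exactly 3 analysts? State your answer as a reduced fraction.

1365/4807

There are C(24,6) = 134596 ways to choose 6 from 24.
Selections with exactly 3 analysts: choose 3 of the 9 analysts and 3 of the 15 managers, C(9,3)·C(15,3) = 84·455 = 38220.
Probability = 38220/134596 = 1365/4807.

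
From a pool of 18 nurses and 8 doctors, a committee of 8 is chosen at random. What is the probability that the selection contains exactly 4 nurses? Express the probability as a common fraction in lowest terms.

8568/62491

Total number of selections: C(26,8) = 1562275.
Selections with exactly 4 nurses: choose 4 of the 18 nurses and 4 of the 8 doctors, C(18,4)·C(8,4) = 3060·70 = 214200.
Probability = 214200/1562275 = 8568/62491.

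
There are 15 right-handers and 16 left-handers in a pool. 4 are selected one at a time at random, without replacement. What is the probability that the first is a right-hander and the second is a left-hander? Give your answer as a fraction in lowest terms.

8/31

Multiply the conditional probabilities at each draw: 15/31 · 16/30 = 240/930 = 8/31.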